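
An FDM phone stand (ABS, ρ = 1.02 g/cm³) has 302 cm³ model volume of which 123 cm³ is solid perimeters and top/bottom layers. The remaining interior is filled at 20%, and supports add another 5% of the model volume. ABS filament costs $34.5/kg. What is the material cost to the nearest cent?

Interior volume: 302 − 123 → 179 cm³.
Infill volume = 0.20 × 179, so 35.8 cm³.
Support: 0.05 × 302 → 15.1 cm³.
Deposited volume: 123 + 35.8 + 15.1 → 173.9 cm³.
Mass = 173.9 × 1.02, so 177.378 g.
Cost = 177.378 g / 1000 × $34.5/kg = $6.12.

$6.12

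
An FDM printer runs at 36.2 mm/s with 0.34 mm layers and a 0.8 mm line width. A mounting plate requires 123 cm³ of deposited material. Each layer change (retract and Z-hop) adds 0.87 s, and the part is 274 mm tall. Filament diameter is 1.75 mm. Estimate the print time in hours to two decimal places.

3.66 hours

Line area = 0.34 × 0.8 = 0.272 mm².
Total extruded path = 123000/0.272 = 452205.9 mm.
Extrusion time: 452205.9 / 36.2 → 12491.9 s.
Layer count = ceil(274 / 0.34) = 806.
Z-hop total = 806 × 0.87 = 701.22 s.
Altogether 12491.9 + 701.22 = 13193.12 s, i.e. 3.66 hours.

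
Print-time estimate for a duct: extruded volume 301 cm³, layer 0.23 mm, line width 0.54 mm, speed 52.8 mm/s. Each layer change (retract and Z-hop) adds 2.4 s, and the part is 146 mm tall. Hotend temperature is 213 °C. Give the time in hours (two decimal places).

Bead cross-section: 0.23 × 0.54 → 0.1242 mm².
Toolpath length = 301 cm³ / 0.1242 mm² = 301000 / 0.1242 = 2423510.5 mm.
Extrusion time = 2423510.5 / 52.8, so 45899.8 s.
Number of layers: 146 / 0.23 → 635 (rounded up).
Layer-change overhead: 635 × 2.4 → 1524 s.
Altogether 45899.8 + 1524 = 47423.8 s, i.e. 13.17 hours.

13.17 hours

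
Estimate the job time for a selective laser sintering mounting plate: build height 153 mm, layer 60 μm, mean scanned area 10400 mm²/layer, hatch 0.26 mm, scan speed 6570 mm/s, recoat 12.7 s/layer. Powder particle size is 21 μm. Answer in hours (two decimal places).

13.31 hours

Layers = ⌈153/0.06⌉ = 2550.
Hatch length per layer: 10400 / 0.26 → 40000 mm.
Scan time per layer: 40000 / 6570 → 6.0883 s.
Time per layer = 6.0883 + 12.7 = 18.7883 s.
Build time = 2550 × 18.7883 = 47910.165 s = 13.31 hours.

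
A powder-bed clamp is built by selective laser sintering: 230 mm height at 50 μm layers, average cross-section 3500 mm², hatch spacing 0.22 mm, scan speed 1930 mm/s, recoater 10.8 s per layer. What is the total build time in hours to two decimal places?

24.33 hours

Number of layers: 230 / 0.05 → 4600 (rounded up).
Hatch length per layer: 3500 / 0.22 → 15909.1 mm.
Per-layer scan time: 15909.1 / 1930 → 8.2431 s.
Per-layer time = 8.2431 + 10.8, so 19.0431 s.
Total: 4600 × 19.0431 s = 87598.26 s → 24.33 hours.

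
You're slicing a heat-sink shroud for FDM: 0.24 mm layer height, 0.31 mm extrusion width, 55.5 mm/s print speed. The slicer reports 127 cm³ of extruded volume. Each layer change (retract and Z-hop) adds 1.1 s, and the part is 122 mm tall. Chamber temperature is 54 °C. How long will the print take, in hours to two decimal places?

8.70 hours

Line area = 0.24 × 0.31 = 0.0744 mm².
Path length: 127000 mm³ / 0.0744 mm² → 1706989.2 mm.
Extrusion time: 1706989.2 / 55.5 → 30756.6 s.
Layer count = ceil(122 / 0.24) = 509.
Non-print overhead = 509 × 1.1 = 559.9 s.
Altogether 30756.6 + 559.9 = 31316.5 s, i.e. 8.70 hours.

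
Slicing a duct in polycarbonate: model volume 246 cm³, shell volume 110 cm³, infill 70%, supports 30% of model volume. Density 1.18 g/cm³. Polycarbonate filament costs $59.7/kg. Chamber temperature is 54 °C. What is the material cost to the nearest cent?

Interior volume = 246 − 110, so 136 cm³.
Infill volume = 0.70 × 136 = 95.2 cm³.
Support = 0.30 × 246, so 73.8 cm³.
Deposited volume = 110 + 95.2 + 73.8, so 279 cm³.
Mass = 279 × 1.18, so 329.22 g.
Cost = 329.22 g / 1000 × $59.7/kg = $19.65.

$19.65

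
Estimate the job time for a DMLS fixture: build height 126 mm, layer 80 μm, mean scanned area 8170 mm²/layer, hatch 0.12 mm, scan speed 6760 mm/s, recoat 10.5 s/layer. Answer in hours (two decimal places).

Layers = ⌈126/0.08⌉ = 1575.
Per-layer scan distance = 8170 / 0.12 = 68083.3 mm.
Scan time per layer = 68083.3 / 6760 = 10.0715 s.
Layer cycle = 10.0715 + 10.5 = 20.5715 s.
1575 layers × 20.5715 s/layer = 32400.1125 s, i.e. 9.00 hours.

9.00 hours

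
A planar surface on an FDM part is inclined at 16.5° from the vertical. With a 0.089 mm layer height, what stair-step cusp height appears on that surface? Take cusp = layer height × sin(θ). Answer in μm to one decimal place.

sin(16.5°) = 0.2840, so cusp = 0.089 × 0.2840 = 0.025276 mm → 25.3 μm.

25.3 μm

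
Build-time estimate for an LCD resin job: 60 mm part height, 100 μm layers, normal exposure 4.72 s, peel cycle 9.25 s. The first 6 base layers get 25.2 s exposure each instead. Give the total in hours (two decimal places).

2.36 hours

Layers = ⌈60/0.1⌉ = 600.
Base layers: 6 × (25.2 + 9.25) → 206.7 s.
Normal layers: 594 × (4.72 + 9.25) → 8298.18 s.
Total = 206.7 + 8298.18 = 8504.88 s = 2.36 hours.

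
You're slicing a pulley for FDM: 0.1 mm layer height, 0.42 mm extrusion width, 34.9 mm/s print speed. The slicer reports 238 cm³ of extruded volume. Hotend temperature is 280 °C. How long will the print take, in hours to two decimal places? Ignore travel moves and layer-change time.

45.10 hours

Bead cross-section = 0.1 × 0.42 = 0.042 mm².
Path length: 238000 mm³ / 0.042 mm² → 5666666.7 mm.
Print-move time = 5666666.7 / 34.9 = 162368.7 s.
In the requested units: 162368.7 s = 45.10 hours.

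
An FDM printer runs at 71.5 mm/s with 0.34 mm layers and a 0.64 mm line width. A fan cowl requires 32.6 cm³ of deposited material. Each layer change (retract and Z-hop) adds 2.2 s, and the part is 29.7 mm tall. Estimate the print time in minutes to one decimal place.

38.1 minutes

Line area = 0.34 × 0.64, so 0.2176 mm².
Toolpath length = 32.6 cm³ / 0.2176 mm² = 32600 / 0.2176 = 149816.2 mm.
Time extruding: 149816.2 / 71.5 → 2095.3 s.
Number of layers: 29.7 / 0.34 → 88 (rounded up).
Non-print overhead = 88 × 2.2 = 193.6 s.
Total = 2095.3 + 193.6 = 2288.9 s = 38.1 minutes.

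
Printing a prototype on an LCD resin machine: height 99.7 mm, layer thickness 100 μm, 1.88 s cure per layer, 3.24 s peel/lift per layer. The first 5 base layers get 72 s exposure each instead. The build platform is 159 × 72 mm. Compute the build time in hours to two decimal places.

1.52 hours

Layers = ⌈99.7/0.1⌉ = 997.
Bottom layers = 5 × (72 + 3.24) = 376.2 s.
Regular layers = 992 × (1.88 + 3.24) = 5079.04 s.
Sum: 376.2 + 5079.04 = 5455.24 s → 1.52 hours.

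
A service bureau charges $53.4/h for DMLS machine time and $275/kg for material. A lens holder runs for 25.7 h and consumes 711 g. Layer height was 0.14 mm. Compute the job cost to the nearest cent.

$1567.91

Machine cost: 53.4 × 25.7 → $1372.38.
Material charge = 275 × 711/1000, so $195.525.
Job cost: 1372.38 + 195.525 = 1567.905 ≈ $1567.91.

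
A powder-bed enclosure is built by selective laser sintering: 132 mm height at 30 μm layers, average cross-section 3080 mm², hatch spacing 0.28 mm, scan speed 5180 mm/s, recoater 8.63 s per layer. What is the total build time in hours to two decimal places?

Layers = ⌈132/0.03⌉ = 4400.
Scan path per layer: 3080 / 0.28 → 11000 mm.
Scan time per layer: 11000 / 5180 → 2.1236 s.
Layer cycle = 2.1236 + 8.63 = 10.7536 s.
Total: 4400 × 10.7536 s = 47315.84 s → 13.14 hours.

13.14 hours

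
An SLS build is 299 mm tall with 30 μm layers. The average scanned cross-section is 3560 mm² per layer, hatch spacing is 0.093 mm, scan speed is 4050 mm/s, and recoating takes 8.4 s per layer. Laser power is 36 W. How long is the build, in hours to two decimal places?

49.42 hours

Layers = ⌈299/0.03⌉ = 9967.
Hatch length per layer: 3560 / 0.093 → 38279.6 mm.
Scan time per layer = 38279.6 / 4050 = 9.4518 s.
Layer cycle = 9.4518 + 8.4, so 17.8518 s.
9967 layers × 17.8518 s/layer = 177928.8906 s, i.e. 49.42 hours.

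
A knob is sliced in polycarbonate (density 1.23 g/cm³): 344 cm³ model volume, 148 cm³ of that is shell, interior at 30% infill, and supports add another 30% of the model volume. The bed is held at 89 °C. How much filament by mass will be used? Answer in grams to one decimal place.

381.3 g

Infill region = 344 − 148 = 196 cm³.
Deposited infill = 0.30 × 196, so 58.8 cm³.
Support = 0.30 × 344 = 103.2 cm³.
Total printed volume = 148 + 58.8 + 103.2 = 310 cm³.
Mass = 310 × 1.23 = 381.3 g.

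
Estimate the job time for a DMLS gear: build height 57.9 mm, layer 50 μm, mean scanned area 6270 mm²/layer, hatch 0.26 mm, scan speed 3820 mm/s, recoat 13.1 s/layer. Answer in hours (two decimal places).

Number of layers: 57.9 / 0.05 → 1158 (rounded up).
Hatch length per layer = 6270 / 0.26, so 24115.4 mm.
Per-layer scan time: 24115.4 / 3820 → 6.3129 s.
Time per layer: 6.3129 + 13.1 → 19.4129 s.
1158 layers × 19.4129 s/layer = 22480.1382 s, i.e. 6.24 hours.

6.24 hours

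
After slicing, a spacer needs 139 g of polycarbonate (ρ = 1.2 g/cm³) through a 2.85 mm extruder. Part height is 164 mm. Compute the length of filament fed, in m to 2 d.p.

Volume = 139 g / 1.2 g·cm⁻³ = 115.8333 cm³ = 115833.3 mm³.
Filament cross-section = π × (2.85/2)² = 6.3794 mm².
L = V/A = 115833.3/6.3794 = 18157.4 mm → 18.16 m.

18.16 m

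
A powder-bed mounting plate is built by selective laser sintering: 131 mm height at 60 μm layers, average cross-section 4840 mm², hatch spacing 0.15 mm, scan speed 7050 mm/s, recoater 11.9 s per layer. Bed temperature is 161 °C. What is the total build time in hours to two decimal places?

Layers = ⌈131/0.06⌉ = 2184.
Scan path per layer = 4840 / 0.15, so 32266.7 mm.
Laser time per layer = 32266.7 / 7050, so 4.5768 s.
Time per layer = 4.5768 + 11.9 = 16.4768 s.
Total: 2184 × 16.4768 s = 35985.3312 s → 10.00 hours.

10.00 hours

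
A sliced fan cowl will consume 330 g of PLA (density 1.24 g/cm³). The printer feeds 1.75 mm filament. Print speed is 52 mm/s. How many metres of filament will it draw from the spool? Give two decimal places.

110.64 m

Volume = 330 g / 1.24 g·cm⁻³ = 266.129 cm³ = 266129 mm³.
A = π r² = π × 0.875² = 2.4053 mm².
Length = 266129 / 2.4053 = 110642.75 mm = 110.64 m.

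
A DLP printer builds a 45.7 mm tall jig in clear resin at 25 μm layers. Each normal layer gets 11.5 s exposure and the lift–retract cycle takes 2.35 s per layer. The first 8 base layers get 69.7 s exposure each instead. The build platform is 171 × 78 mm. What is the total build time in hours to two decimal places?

7.16 hours

Layer count = ceil(45.7 / 0.025) = 1828.
Base layers: 8 × (69.7 + 2.35) → 576.4 s.
Remaining layers: 1820 × (11.5 + 2.35) → 25207 s.
Sum: 576.4 + 25207 = 25783.4 s → 7.16 hours.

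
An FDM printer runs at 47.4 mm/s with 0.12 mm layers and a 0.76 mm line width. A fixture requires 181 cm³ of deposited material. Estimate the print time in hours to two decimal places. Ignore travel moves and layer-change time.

11.63 hours

Extrusion cross-section = 0.12 × 0.76, so 0.0912 mm².
Path length: 181000 mm³ / 0.0912 mm² → 1984649.1 mm.
Print-move time = 1984649.1 / 47.4 = 41870.2 s.
That's 41870.2 s → 11.63 hours.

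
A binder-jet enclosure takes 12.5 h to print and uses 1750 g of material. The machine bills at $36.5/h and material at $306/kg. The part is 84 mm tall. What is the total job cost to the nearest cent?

$991.75

Machine cost = 36.5 × 12.5, so $456.25.
Feedstock cost = 306 × 1750/1000, so $535.50.
Job cost: 456.25 + 535.50 = $991.75.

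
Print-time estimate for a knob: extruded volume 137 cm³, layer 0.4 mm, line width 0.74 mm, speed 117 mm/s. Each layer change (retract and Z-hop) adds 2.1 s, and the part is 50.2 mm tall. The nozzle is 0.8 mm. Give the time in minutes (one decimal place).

Extrusion cross-section = 0.4 × 0.74 = 0.296 mm².
Toolpath length = 137 cm³ / 0.296 mm² = 137000 / 0.296 = 462837.8 mm.
Time extruding = 462837.8 / 117 = 3955.9 s.
Layer count = ceil(50.2 / 0.4) = 126.
Non-print overhead: 126 × 2.1 → 264.6 s.
Altogether 3955.9 + 264.6 = 4220.5 s, i.e. 70.3 minutes.

70.3 minutes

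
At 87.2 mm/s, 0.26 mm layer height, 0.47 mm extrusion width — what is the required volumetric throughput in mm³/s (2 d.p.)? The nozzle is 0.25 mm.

10.66

Bead cross-section = 0.26 × 0.47, so 0.1222 mm².
Q = v·A = 87.2 × 0.1222 = 10.66 mm³/s.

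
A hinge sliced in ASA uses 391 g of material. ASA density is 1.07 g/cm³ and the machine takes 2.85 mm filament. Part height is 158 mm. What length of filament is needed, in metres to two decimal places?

Volume = 391 g / 1.07 g·cm⁻³ = 365.4206 cm³ = 365420.6 mm³.
Filament cross-section = π × (2.85/2)² = 6.3794 mm².
L = V/A = 365420.6/6.3794 = 57281.34 mm → 57.28 m.

57.28 m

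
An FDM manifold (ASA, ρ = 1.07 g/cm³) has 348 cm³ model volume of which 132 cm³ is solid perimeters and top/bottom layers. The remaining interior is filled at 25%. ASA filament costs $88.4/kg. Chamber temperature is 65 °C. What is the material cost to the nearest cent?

Interior volume = 348 − 132 = 216 cm³.
Deposited infill: 0.25 × 216 → 54 cm³.
Total extruded: 132 + 54 → 186 cm³.
Mass = 186 × 1.07, so 199.02 g.
At $88.4/kg: 199.02/1000 × 88.4 = $17.59.

$17.59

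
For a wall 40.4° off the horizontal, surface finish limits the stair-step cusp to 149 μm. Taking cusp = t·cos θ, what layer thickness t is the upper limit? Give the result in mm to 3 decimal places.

cos(40.4°) = 0.7615; t_max = 0.149/0.7615 = 0.196 mm.

0.196 mm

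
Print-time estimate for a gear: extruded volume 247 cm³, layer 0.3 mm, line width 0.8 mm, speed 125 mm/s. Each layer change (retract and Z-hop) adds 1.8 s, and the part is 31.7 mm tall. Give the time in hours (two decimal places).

2.34 hours

Extrusion cross-section = 0.3 × 0.8, so 0.24 mm².
Toolpath length = 247 cm³ / 0.24 mm² = 247000 / 0.24 = 1029166.7 mm.
Extrusion time = 1029166.7 / 125, so 8233.3 s.
Layer count = ceil(31.7 / 0.3) = 106.
Non-print overhead: 106 × 1.8 → 190.8 s.
Total = 8233.3 + 190.8 = 8424.1 s = 2.34 hours.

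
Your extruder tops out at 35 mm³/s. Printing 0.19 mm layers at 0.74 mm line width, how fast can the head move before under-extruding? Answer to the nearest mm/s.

249 mm/s

Bead cross-section = 0.19 × 0.74, so 0.1406 mm².
Max speed = 35 / 0.1406 = 248.93 ≈ 249 mm/s.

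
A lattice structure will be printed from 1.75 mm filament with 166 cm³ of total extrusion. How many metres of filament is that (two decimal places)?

Filament cross-section = π × (1.75/2)² = 2.4053 mm².
Length = 166 cm³ / 2.4053 mm² = 166000 / 2.4053 = 69014.26 mm = 69.01 m.

69.01 m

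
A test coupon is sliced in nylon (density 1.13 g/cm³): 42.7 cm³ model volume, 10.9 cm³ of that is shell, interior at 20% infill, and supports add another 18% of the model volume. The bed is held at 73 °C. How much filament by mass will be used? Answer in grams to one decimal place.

28.2 g

Interior volume = 42.7 − 10.9, so 31.8 cm³.
Infill volume = 0.20 × 31.8 = 6.36 cm³.
Support: 0.18 × 42.7 → 7.686 cm³.
Total extruded = 10.9 + 6.36 + 7.686 = 24.946 cm³.
Mass = 24.946 × 1.13 = 28.18898 g.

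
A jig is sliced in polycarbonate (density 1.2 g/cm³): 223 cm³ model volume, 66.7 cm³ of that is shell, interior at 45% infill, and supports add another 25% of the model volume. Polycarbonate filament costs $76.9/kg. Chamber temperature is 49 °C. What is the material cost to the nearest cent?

Infill region = 223 − 66.7, so 156.3 cm³.
Infill volume = 0.45 × 156.3 = 70.335 cm³.
Support = 0.25 × 223, so 55.75 cm³.
Total printed volume = 66.7 + 70.335 + 55.75, so 192.785 cm³.
Mass = 192.785 × 1.2 = 231.342 g.
Cost = 231.342 g / 1000 × $76.9/kg = $17.79.

$17.79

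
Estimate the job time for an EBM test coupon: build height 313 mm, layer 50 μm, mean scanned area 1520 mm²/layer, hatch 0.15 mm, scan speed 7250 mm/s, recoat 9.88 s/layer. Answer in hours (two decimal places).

Layer count = ceil(313 / 0.05) = 6260.
Scan path per layer: 1520 / 0.15 → 10133.3 mm.
Beam time per layer: 10133.3 / 7250 → 1.3977 s.
Per-layer time: 1.3977 + 9.88 → 11.2777 s.
Total: 6260 × 11.2777 s = 70598.402 s → 19.61 hours.

19.61 hours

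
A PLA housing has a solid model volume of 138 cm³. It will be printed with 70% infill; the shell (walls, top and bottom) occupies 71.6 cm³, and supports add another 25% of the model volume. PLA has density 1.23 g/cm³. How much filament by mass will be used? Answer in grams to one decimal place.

187.7 g

Infill region = 138 − 71.6, so 66.4 cm³.
Infill deposited = 0.70 × 66.4, so 46.48 cm³.
Support = 0.25 × 138 = 34.5 cm³.
Total printed volume = 71.6 + 46.48 + 34.5, so 152.58 cm³.
Mass: 152.58 × 1.23 → 187.6734 g.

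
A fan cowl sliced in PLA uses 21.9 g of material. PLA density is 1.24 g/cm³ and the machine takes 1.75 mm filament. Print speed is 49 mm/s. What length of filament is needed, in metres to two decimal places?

7.34 m

Extruded volume: 21.9/1.24 = 17.6613 cm³ (17661.3 mm³).
Cross-section of 1.75 mm filament: π·(1.75/2)² = 2.4053 mm².
L = V/A = 17661.3/2.4053 = 7342.66 mm → 7.34 m.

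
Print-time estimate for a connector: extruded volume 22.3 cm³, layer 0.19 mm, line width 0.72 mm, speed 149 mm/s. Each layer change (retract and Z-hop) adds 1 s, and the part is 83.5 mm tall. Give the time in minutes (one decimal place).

25.6 minutes

Extrusion cross-section = 0.19 × 0.72, so 0.1368 mm².
Total extruded path = 22300/0.1368 = 163011.7 mm.
Time extruding = 163011.7 / 149, so 1094 s.
Layer count = ceil(83.5 / 0.19) = 440.
Z-hop total: 440 × 1 → 440 s.
Total = 1094 + 440 = 1534 s = 25.6 minutes.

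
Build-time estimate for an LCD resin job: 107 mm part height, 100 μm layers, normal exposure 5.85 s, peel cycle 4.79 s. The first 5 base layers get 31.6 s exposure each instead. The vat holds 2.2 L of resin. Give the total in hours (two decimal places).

Number of layers: 107 / 0.1 → 1070 (rounded up).
Burn-in layers = 5 × (31.6 + 4.79) = 181.95 s.
Regular layers = 1065 × (5.85 + 4.79), so 11331.6 s.
Total = 181.95 + 11331.6 = 11513.55 s = 3.20 hours.

3.20 hours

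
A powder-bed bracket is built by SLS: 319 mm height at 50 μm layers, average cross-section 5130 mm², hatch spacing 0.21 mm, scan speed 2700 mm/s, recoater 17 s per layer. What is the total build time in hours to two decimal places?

46.16 hours

Number of layers: 319 / 0.05 → 6380 (rounded up).
Scan path per layer = 5130 / 0.21 = 24428.6 mm.
Scan time per layer: 24428.6 / 2700 → 9.0476 s.
Time per layer = 9.0476 + 17 = 26.0476 s.
6380 layers × 26.0476 s/layer = 166183.688 s, i.e. 46.16 hours.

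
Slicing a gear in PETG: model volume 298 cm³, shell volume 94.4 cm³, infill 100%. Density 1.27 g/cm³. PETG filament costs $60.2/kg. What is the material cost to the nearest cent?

Interior volume = 298 − 94.4, so 203.6 cm³.
Deposited infill = 1.00 × 203.6 = 203.6 cm³.
Total extruded = 94.4 + 203.6, so 298 cm³.
Mass = 298 × 1.27, so 378.46 g.
Cost = 378.46 g / 1000 × $60.2/kg = $22.78.

$22.78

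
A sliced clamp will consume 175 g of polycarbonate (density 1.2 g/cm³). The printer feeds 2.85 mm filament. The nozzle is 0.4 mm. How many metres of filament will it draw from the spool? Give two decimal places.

Volume = 175 g / 1.2 g·cm⁻³ = 145.8333 cm³ = 145833.3 mm³.
A = π r² = π × 1.425² = 6.3794 mm².
L = V/A = 145833.3/6.3794 = 22860.03 mm → 22.86 m.

22.86 m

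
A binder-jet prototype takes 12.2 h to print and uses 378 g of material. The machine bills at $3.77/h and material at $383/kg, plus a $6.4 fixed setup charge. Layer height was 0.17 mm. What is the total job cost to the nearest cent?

Machine-time cost = 3.77 × 12.2, so $45.994.
Material cost = 383 × 378/1000, so $144.774.
Total = 45.994 + 144.774 + 6.4 = 197.168 ≈ $197.17.

$197.17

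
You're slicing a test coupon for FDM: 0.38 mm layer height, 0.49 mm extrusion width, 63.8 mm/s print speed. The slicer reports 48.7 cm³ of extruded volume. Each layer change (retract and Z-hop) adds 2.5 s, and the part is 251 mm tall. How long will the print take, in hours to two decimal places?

1.60 hours

Bead cross-section = 0.38 × 0.49 = 0.1862 mm².
Toolpath length = 48.7 cm³ / 0.1862 mm² = 48700 / 0.1862 = 261546.7 mm.
Print-move time = 261546.7 / 63.8, so 4099.5 s.
Layer count = ceil(251 / 0.38) = 661.
Non-print overhead = 661 × 2.5 = 1652.5 s.
Altogether 4099.5 + 1652.5 = 5752 s, i.e. 1.60 hours.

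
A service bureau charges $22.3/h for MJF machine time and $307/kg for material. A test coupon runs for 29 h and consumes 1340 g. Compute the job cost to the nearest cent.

Time charge = 22.3 × 29, so $646.70.
Material charge = 307 × 1340/1000 = $411.38.
Job cost: 646.70 + 411.38 = $1058.08.

$1058.08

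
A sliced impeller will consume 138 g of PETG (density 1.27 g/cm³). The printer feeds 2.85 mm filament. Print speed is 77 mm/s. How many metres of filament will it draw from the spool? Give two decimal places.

17.03 m

Extruded volume: 138/1.27 = 108.6614 cm³ (108661.4 mm³).
Filament cross-section = π × (2.85/2)² = 6.3794 mm².
Length = 108661.4 / 6.3794 = 17033.17 mm = 17.03 m.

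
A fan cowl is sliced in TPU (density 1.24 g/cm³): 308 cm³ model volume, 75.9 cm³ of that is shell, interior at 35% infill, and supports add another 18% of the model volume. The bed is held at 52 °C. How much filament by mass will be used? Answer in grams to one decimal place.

263.6 g

Infill region = 308 − 75.9 = 232.1 cm³.
Deposited infill = 0.35 × 232.1, so 81.235 cm³.
Support: 0.18 × 308 → 55.44 cm³.
Total extruded = 75.9 + 81.235 + 55.44, so 212.575 cm³.
Mass: 212.575 × 1.24 → 263.593 g.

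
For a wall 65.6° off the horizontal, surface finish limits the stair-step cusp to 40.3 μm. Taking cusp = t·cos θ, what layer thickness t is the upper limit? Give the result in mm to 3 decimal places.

0.098 mm

cos(65.6°) = 0.4131; t_max = 0.0403/0.4131 = 0.098 mm.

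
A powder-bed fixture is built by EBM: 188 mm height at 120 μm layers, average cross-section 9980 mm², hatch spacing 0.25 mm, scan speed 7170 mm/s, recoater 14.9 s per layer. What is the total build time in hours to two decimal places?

8.91 hours

Layers = ⌈188/0.12⌉ = 1567.
Hatch length per layer: 9980 / 0.25 → 39920 mm.
Scan time per layer = 39920 / 7170, so 5.5676 s.
Per-layer time = 5.5676 + 14.9 = 20.4676 s.
1567 layers × 20.4676 s/layer = 32072.7292 s, i.e. 8.91 hours.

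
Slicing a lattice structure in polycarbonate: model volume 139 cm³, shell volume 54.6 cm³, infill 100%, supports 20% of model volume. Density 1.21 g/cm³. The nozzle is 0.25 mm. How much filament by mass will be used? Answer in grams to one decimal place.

Volume inside the shell: 139 − 54.6 → 84.4 cm³.
Deposited infill: 1.00 × 84.4 → 84.4 cm³.
Support = 0.20 × 139, so 27.8 cm³.
Total extruded: 54.6 + 84.4 + 27.8 → 166.8 cm³.
Mass = 166.8 × 1.21 = 201.828 g.

201.8 g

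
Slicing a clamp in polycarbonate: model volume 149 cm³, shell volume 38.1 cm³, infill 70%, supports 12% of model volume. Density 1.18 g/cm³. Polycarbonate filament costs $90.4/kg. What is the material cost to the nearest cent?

$14.25

Volume inside the shell: 149 − 38.1 → 110.9 cm³.
Infill deposited = 0.70 × 110.9, so 77.63 cm³.
Support = 0.12 × 149 = 17.88 cm³.
Total extruded = 38.1 + 77.63 + 17.88 = 133.61 cm³.
Mass: 133.61 × 1.18 → 157.6598 g.
At $90.4/kg: 157.6598/1000 × 90.4 = $14.25.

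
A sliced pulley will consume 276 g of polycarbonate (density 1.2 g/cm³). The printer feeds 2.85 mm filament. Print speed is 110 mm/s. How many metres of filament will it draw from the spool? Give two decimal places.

36.05 m

Extruded volume: 276/1.2 = 230 cm³ (230000 mm³).
A = π r² = π × 1.425² = 6.3794 mm².
L = V/A = 230000/6.3794 = 36053.55 mm → 36.05 m.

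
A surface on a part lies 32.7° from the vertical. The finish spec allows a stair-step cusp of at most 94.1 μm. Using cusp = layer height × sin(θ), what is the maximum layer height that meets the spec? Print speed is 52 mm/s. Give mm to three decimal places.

0.174 mm

t = h_c / sin θ = 0.0941 / 0.5402 = 0.174 mm.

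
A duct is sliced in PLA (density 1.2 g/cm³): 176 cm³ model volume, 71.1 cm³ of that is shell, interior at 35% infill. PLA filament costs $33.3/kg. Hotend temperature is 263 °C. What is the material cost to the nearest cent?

$4.31

Volume inside the shell = 176 − 71.1, so 104.9 cm³.
Deposited infill = 0.35 × 104.9 = 36.715 cm³.
Total extruded = 71.1 + 36.715, so 107.815 cm³.
Mass: 107.815 × 1.2 → 129.378 g.
At $33.3/kg: 129.378/1000 × 33.3 = $4.31.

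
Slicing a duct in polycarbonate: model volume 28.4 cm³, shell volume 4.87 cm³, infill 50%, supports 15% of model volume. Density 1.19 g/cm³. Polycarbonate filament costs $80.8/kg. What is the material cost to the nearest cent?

$2.01

Volume inside the shell = 28.4 − 4.87 = 23.53 cm³.
Infill deposited = 0.50 × 23.53 = 11.765 cm³.
Support: 0.15 × 28.4 → 4.26 cm³.
Total extruded = 4.87 + 11.765 + 4.26, so 20.895 cm³.
Mass: 20.895 × 1.19 → 24.86505 g.
At $80.8/kg: 24.86505/1000 × 80.8 = $2.01.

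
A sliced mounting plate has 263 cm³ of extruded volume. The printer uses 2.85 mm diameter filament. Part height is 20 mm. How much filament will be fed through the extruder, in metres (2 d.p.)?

Cross-section of 2.85 mm filament: π·(2.85/2)² = 6.3794 mm².
L = 263000 mm³ / 6.3794 mm² = 41226.45 mm, i.e. 41.23 m.

41.23 m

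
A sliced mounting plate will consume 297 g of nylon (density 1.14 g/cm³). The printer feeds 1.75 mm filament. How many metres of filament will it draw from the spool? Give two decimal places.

Extruded volume: 297/1.14 = 260.5263 cm³ (260526.3 mm³).
A = π r² = π × 0.875² = 2.4053 mm².
Length = 260526.3 / 2.4053 = 108313.43 mm = 108.31 m.

108.31 m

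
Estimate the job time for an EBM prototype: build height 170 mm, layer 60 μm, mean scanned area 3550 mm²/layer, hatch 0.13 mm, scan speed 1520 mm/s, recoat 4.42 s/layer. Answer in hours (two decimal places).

Layers = ⌈170/0.06⌉ = 2834.
Per-layer scan distance = 3550 / 0.13, so 27307.7 mm.
Beam time per layer = 27307.7 / 1520 = 17.9656 s.
Time per layer: 17.9656 + 4.42 → 22.3856 s.
2834 layers × 22.3856 s/layer = 63440.7904 s, i.e. 17.62 hours.

17.62 hours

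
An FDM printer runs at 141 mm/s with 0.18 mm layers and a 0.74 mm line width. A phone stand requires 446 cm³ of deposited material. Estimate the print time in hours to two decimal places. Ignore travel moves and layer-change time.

Bead cross-section: 0.18 × 0.74 → 0.1332 mm².
Total extruded path = 446000/0.1332 = 3348348.3 mm.
Time extruding = 3348348.3 / 141 = 23747.2 s.
In the requested units: 23747.2 s = 6.60 hours.

6.60 hours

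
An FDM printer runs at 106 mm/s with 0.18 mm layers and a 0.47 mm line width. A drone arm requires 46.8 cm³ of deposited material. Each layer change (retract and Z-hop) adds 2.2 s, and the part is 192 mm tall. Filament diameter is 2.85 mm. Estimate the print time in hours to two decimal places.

2.10 hours

Bead cross-section = 0.18 × 0.47 = 0.0846 mm².
Toolpath length = 46.8 cm³ / 0.0846 mm² = 46800 / 0.0846 = 553191.5 mm.
Time extruding = 553191.5 / 106, so 5218.8 s.
Number of layers: 192 / 0.18 → 1067 (rounded up).
Z-hop total = 1067 × 2.2, so 2347.4 s.
Altogether 5218.8 + 2347.4 = 7566.2 s, i.e. 2.10 hours.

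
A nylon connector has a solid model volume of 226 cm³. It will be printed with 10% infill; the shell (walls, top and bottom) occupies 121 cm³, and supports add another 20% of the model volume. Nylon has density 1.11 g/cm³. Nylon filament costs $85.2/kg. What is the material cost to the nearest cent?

$16.71

Interior volume = 226 − 121, so 105 cm³.
Deposited infill: 0.10 × 105 → 10.5 cm³.
Support = 0.20 × 226 = 45.2 cm³.
Total printed volume: 121 + 10.5 + 45.2 → 176.7 cm³.
Mass = 176.7 × 1.11, so 196.137 g.
At $85.2/kg: 196.137/1000 × 85.2 = $16.71.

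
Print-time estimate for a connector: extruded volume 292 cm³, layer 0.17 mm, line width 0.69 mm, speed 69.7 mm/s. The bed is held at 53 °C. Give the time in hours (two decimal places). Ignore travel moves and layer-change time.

Bead cross-section = 0.17 × 0.69 = 0.1173 mm².
Toolpath length = 292 cm³ / 0.1173 mm² = 292000 / 0.1173 = 2489343.6 mm.
Time extruding = 2489343.6 / 69.7, so 35715.1 s.
In the requested units: 35715.1 s = 9.92 hours.

9.92 hours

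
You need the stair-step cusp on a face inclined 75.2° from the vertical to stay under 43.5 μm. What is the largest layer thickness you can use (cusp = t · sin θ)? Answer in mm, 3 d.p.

0.045 mm

t = h_c / sin θ = 0.0435 / 0.9668 = 0.045 mm.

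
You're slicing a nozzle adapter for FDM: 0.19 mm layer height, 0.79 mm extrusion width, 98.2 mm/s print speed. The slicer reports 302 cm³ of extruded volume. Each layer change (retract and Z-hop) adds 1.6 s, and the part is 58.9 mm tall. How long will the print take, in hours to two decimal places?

5.83 hours

Bead cross-section = 0.19 × 0.79, so 0.1501 mm².
Toolpath length = 302 cm³ / 0.1501 mm² = 302000 / 0.1501 = 2011992 mm.
Extrusion time: 2011992 / 98.2 → 20488.7 s.
Number of layers: 58.9 / 0.19 → 310 (rounded up).
Non-print overhead = 310 × 1.6, so 496 s.
Altogether 20488.7 + 496 = 20984.7 s, i.e. 5.83 hours.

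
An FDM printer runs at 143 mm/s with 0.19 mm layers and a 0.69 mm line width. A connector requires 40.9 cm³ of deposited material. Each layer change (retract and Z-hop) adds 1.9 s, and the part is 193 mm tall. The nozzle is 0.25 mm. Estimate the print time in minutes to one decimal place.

Bead cross-section = 0.19 × 0.69 = 0.1311 mm².
Total extruded path = 40900/0.1311 = 311975.6 mm.
Time extruding: 311975.6 / 143 → 2181.6 s.
Layer count = ceil(193 / 0.19) = 1016.
Layer-change overhead = 1016 × 1.9, so 1930.4 s.
Total = 2181.6 + 1930.4 = 4112 s = 68.5 minutes.

68.5 minutes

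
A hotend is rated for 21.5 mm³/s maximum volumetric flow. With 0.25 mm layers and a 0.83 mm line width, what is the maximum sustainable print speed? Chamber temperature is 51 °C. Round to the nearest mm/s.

Extrusion cross-section = 0.25 × 0.83 = 0.2075 mm².
Max speed = 21.5 / 0.2075 = 103.61 ≈ 104 mm/s.

104 mm/s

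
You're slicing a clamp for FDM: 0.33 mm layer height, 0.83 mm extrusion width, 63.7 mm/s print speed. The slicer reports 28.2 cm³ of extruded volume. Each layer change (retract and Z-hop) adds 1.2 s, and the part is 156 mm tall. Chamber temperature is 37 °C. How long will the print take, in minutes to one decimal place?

36.4 minutes

Extrusion cross-section = 0.33 × 0.83 = 0.2739 mm².
Total extruded path = 28200/0.2739 = 102957.3 mm.
Time extruding = 102957.3 / 63.7, so 1616.3 s.
Layers = ⌈156/0.33⌉ = 473.
Z-hop total = 473 × 1.2 = 567.6 s.
Altogether 1616.3 + 567.6 = 2183.9 s, i.e. 36.4 minutes.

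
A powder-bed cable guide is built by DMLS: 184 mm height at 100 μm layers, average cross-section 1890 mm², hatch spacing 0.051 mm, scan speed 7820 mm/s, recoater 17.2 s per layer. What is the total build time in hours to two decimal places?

Layers = ⌈184/0.1⌉ = 1840.
Hatch length per layer: 1890 / 0.051 → 37058.8 mm.
Laser time per layer = 37058.8 / 7820, so 4.739 s.
Layer cycle: 4.739 + 17.2 → 21.939 s.
1840 layers × 21.939 s/layer = 40367.76 s, i.e. 11.21 hours.

11.21 hours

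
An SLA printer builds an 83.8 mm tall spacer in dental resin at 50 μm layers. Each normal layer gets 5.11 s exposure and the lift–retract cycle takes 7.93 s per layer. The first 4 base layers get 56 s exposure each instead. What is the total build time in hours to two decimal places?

Layer count = ceil(83.8 / 0.05) = 1676.
Base layers: 4 × (56 + 7.93) → 255.72 s.
Regular layers: 1672 × (5.11 + 7.93) → 21802.88 s.
Total = 255.72 + 21802.88 = 22058.6 s = 6.13 hours.

6.13 hours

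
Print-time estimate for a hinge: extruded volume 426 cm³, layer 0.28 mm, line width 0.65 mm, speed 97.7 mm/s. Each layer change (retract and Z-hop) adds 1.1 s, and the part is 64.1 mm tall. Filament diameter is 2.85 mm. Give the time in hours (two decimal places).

Bead cross-section = 0.28 × 0.65, so 0.182 mm².
Toolpath length = 426 cm³ / 0.182 mm² = 426000 / 0.182 = 2340659.3 mm.
Time extruding = 2340659.3 / 97.7, so 23957.6 s.
Layer count = ceil(64.1 / 0.28) = 229.
Non-print overhead = 229 × 1.1, so 251.9 s.
Total = 23957.6 + 251.9 = 24209.5 s = 6.72 hours.

6.72 hours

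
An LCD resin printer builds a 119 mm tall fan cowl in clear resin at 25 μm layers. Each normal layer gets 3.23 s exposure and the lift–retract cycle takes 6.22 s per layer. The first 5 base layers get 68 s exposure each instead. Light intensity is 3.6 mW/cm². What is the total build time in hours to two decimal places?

12.58 hours

Layers = ⌈119/0.025⌉ = 4760.
Base layers = 5 × (68 + 6.22), so 371.1 s.
Normal layers: 4755 × (3.23 + 6.22) → 44934.75 s.
Total = 371.1 + 44934.75 = 45305.85 s = 12.58 hours.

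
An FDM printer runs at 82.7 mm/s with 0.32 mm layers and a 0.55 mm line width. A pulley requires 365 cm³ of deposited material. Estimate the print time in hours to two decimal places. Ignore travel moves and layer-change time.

6.97 hours

Bead cross-section = 0.32 × 0.55, so 0.176 mm².
Toolpath length = 365 cm³ / 0.176 mm² = 365000 / 0.176 = 2073863.6 mm.
Extrusion time = 2073863.6 / 82.7 = 25076.9 s.
In the requested units: 25076.9 s = 6.97 hours.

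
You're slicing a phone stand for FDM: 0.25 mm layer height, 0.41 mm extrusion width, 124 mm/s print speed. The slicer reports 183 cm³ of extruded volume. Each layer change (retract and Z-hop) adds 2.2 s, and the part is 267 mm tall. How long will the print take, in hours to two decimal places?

4.65 hours

Extrusion cross-section = 0.25 × 0.41, so 0.1025 mm².
Total extruded path = 183000/0.1025 = 1785365.9 mm.
Time extruding: 1785365.9 / 124 → 14398.1 s.
Layers = ⌈267/0.25⌉ = 1068.
Z-hop total = 1068 × 2.2, so 2349.6 s.
Total = 14398.1 + 2349.6 = 16747.7 s = 4.65 hours.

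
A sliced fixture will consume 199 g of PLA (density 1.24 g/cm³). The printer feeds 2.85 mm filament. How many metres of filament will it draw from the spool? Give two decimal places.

Volume = 199 g / 1.24 g·cm⁻³ = 160.4839 cm³ = 160483.9 mm³.
Filament cross-section = π × (2.85/2)² = 6.3794 mm².
Length = 160483.9 / 6.3794 = 25156.58 mm = 25.16 m.

25.16 m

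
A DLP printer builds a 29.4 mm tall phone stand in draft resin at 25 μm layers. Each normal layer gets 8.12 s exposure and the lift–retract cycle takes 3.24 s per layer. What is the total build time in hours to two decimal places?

Number of layers: 29.4 / 0.025 → 1176 (rounded up).
Each layer takes = 8.12 + 3.24 = 11.36 s.
Total = 1176 × 11.36 = 13359.36 s = 3.71 hours.

3.71 hours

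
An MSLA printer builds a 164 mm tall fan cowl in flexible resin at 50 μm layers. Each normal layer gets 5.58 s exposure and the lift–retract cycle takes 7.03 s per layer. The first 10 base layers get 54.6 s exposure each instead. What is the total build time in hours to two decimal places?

Number of layers: 164 / 0.05 → 3280 (rounded up).
Base layers: 10 × (54.6 + 7.03) → 616.3 s.
Remaining layers = 3270 × (5.58 + 7.03) = 41234.7 s.
Sum: 616.3 + 41234.7 = 41851 s → 11.63 hours.

11.63 hours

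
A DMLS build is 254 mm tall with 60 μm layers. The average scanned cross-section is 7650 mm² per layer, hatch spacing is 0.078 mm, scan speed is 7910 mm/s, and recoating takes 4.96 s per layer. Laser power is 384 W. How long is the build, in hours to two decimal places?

20.42 hours

Layers = ⌈254/0.06⌉ = 4234.
Scan path per layer = 7650 / 0.078, so 98076.9 mm.
Per-layer scan time = 98076.9 / 7910, so 12.3991 s.
Time per layer = 12.3991 + 4.96 = 17.3591 s.
4234 layers × 17.3591 s/layer = 73498.4294 s, i.e. 20.42 hours.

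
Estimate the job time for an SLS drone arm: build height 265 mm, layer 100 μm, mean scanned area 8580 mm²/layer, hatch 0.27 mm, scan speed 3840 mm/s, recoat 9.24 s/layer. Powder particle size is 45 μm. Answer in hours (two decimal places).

Layer count = ceil(265 / 0.1) = 2650.
Hatch length per layer = 8580 / 0.27 = 31777.8 mm.
Scan time per layer = 31777.8 / 3840, so 8.2755 s.
Time per layer = 8.2755 + 9.24 = 17.5155 s.
2650 layers × 17.5155 s/layer = 46416.075 s, i.e. 12.89 hours.

12.89 hours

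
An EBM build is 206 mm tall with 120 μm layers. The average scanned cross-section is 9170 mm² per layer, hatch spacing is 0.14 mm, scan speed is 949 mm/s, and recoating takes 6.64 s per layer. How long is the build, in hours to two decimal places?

Layer count = ceil(206 / 0.12) = 1717.
Scan path per layer = 9170 / 0.14 = 65500 mm.
Per-layer scan time = 65500 / 949, so 69.02 s.
Per-layer time = 69.02 + 6.64 = 75.66 s.
Build time = 1717 × 75.66 = 129908.22 s = 36.09 hours.

36.09 hours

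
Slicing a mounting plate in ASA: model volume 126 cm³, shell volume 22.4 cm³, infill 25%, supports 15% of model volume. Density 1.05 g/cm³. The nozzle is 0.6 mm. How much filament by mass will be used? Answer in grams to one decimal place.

70.6 g

Infill region = 126 − 22.4, so 103.6 cm³.
Infill deposited = 0.25 × 103.6, so 25.9 cm³.
Support = 0.15 × 126 = 18.9 cm³.
Total printed volume = 22.4 + 25.9 + 18.9 = 67.2 cm³.
Mass = 67.2 × 1.05, so 70.56 g.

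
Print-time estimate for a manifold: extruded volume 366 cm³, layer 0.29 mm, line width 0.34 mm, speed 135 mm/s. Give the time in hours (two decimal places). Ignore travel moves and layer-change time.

Extrusion cross-section: 0.29 × 0.34 → 0.0986 mm².
Total extruded path = 366000/0.0986 = 3711967.5 mm.
Extrusion time = 3711967.5 / 135, so 27496.1 s.
In the requested units: 27496.1 s = 7.64 hours.

7.64 hours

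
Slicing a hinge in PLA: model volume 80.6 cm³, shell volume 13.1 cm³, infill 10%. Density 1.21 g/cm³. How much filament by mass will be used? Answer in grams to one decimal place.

Interior volume = 80.6 − 13.1, so 67.5 cm³.
Infill deposited = 0.10 × 67.5 = 6.75 cm³.
Total printed volume: 13.1 + 6.75 → 19.85 cm³.
Mass: 19.85 × 1.21 → 24.0185 g.

24.0 g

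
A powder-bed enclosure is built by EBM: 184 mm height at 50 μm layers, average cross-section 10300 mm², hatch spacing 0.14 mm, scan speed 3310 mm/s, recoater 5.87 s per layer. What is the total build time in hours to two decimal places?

Number of layers: 184 / 0.05 → 3680 (rounded up).
Per-layer scan distance = 10300 / 0.14, so 73571.4 mm.
Per-layer scan time = 73571.4 / 3310 = 22.227 s.
Layer cycle = 22.227 + 5.87, so 28.097 s.
Total: 3680 × 28.097 s = 103396.96 s → 28.72 hours.

28.72 hours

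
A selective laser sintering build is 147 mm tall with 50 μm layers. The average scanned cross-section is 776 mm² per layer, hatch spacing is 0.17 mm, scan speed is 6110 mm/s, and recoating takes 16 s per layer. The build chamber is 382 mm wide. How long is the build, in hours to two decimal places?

13.68 hours

Layers = ⌈147/0.05⌉ = 2940.
Per-layer scan distance = 776 / 0.17, so 4564.7 mm.
Scan time per layer = 4564.7 / 6110 = 0.7471 s.
Layer cycle = 0.7471 + 16 = 16.7471 s.
2940 layers × 16.7471 s/layer = 49236.474 s, i.e. 13.68 hours.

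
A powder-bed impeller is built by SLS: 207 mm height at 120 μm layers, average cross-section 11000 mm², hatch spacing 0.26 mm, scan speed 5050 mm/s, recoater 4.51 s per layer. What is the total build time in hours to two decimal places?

6.18 hours

Number of layers: 207 / 0.12 → 1725 (rounded up).
Per-layer scan distance = 11000 / 0.26, so 42307.7 mm.
Laser time per layer = 42307.7 / 5050 = 8.3778 s.
Layer cycle = 8.3778 + 4.51, so 12.8878 s.
Build time = 1725 × 12.8878 = 22231.455 s = 6.18 hours.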